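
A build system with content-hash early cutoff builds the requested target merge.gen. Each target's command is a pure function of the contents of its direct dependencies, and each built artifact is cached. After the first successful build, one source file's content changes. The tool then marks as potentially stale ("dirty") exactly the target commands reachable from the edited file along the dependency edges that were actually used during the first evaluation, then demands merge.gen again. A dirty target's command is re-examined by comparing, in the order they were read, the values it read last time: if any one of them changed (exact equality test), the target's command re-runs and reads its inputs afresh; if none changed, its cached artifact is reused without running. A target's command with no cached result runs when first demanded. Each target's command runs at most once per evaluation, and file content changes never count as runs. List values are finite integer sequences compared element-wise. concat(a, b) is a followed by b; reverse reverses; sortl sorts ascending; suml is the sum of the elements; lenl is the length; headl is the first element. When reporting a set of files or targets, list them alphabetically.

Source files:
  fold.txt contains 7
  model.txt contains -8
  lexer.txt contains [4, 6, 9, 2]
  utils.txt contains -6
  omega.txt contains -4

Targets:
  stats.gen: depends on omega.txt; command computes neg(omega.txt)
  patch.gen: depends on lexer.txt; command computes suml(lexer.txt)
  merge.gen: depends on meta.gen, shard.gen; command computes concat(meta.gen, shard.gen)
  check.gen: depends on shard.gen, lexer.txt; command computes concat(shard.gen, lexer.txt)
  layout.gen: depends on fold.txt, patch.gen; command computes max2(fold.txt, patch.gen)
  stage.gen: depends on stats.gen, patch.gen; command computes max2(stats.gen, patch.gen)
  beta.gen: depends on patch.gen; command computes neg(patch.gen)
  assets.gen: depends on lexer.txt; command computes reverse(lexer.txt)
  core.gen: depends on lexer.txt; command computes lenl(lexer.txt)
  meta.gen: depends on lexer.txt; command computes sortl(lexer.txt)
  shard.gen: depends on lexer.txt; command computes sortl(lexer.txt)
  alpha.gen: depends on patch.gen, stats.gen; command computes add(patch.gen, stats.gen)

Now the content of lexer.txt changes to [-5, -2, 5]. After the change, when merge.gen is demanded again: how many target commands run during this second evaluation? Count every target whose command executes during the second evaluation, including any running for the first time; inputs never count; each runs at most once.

Target commands that run: merge.gen, meta.gen, shard.gen — 3 in total.

First evaluation (everything demanded from the output):
  meta.gen = sortl([4, 6, 9, 2]) = [2, 4, 6, 9]
  shard.gen = sortl([4, 6, 9, 2]) = [2, 4, 6, 9]
  merge.gen = concat([2, 4, 6, 9], [2, 4, 6, 9]) = [2, 4, 6, 9, 2, 4, 6, 9]

Propagation after the edit:
  meta.gen: runs — lexer.txt [4, 6, 9, 2]->[-5, -2, 5]; result [-5, -2, 5].
  shard.gen: runs — lexer.txt [4, 6, 9, 2]->[-5, -2, 5]; result [-5, -2, 5].
  merge.gen: runs — meta.gen [2, 4, 6, 9]->[-5, -2, 5]; shard.gen [2, 4, 6, 9]->[-5, -2, 5]; result [-5, -2, 5, -5, -2, 5].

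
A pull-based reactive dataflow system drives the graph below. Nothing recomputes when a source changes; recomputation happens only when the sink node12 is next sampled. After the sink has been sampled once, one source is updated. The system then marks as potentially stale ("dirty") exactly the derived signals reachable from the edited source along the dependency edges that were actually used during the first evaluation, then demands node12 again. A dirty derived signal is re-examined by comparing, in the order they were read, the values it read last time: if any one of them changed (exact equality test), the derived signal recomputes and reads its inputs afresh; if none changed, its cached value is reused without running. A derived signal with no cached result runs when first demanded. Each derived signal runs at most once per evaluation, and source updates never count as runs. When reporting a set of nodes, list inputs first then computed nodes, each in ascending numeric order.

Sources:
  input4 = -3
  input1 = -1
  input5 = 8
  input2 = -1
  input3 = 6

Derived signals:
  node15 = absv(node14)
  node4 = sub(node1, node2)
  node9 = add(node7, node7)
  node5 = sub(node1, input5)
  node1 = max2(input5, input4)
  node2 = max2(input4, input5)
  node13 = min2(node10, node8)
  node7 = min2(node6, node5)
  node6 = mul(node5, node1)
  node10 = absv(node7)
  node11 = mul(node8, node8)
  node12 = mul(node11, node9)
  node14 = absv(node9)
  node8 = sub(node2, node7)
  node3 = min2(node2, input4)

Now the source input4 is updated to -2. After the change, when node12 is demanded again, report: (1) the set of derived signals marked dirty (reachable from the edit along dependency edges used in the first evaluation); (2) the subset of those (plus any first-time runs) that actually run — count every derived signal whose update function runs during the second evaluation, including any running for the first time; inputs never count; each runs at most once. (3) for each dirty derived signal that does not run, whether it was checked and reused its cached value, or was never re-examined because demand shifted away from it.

Marked dirty: node1, node2, node5, node6, node7, node8, node9, node11, node12.
Derived signals that run: node1, node2 — 2 in total.
Checked but reused from cache: node5, node6, node7, node8, node9, node11, node12.
Key observation: the cutoff stops propagation at node5 — its inputs' values are unchanged, so it reuses its cache.

First evaluation (everything demanded from the output):
  node1 = max2(8, -3) = 8
  node2 = max2(-3, 8) = 8
  node5 = sub(8, 8) = 0
  node6 = mul(0, 8) = 0
  node7 = min2(0, 0) = 0
  node8 = sub(8, 0) = 8
  node9 = add(0, 0) = 0
  node11 = mul(8, 8) = 64
  node12 = mul(64, 0) = 0

Propagation after the edit:
  node1: runs — input4 -3->-2; result 8 (same value as before).
  node2: runs — input4 -3->-2; result 8 (same value as before).
  node5: checked — values it read are unchanged (node1 unchanged, input5 unchanged); reused cached 0 without running.
  node6: checked — values it read are unchanged (node5 unchanged, node1 unchanged); reused cached 0 without running.
  node7: checked — values it read are unchanged (node6 unchanged, node5 unchanged); reused cached 0 without running.
  node8: checked — values it read are unchanged (node2 unchanged, node7 unchanged); reused cached 8 without running.
  node9: checked — values it read are unchanged (node7 unchanged, node7 unchanged); reused cached 0 without running.
  node11: checked — values it read are unchanged (node8 unchanged, node8 unchanged); reused cached 64 without running.
  node12: checked — values it read are unchanged (node11 unchanged, node9 unchanged); reused cached 0 without running.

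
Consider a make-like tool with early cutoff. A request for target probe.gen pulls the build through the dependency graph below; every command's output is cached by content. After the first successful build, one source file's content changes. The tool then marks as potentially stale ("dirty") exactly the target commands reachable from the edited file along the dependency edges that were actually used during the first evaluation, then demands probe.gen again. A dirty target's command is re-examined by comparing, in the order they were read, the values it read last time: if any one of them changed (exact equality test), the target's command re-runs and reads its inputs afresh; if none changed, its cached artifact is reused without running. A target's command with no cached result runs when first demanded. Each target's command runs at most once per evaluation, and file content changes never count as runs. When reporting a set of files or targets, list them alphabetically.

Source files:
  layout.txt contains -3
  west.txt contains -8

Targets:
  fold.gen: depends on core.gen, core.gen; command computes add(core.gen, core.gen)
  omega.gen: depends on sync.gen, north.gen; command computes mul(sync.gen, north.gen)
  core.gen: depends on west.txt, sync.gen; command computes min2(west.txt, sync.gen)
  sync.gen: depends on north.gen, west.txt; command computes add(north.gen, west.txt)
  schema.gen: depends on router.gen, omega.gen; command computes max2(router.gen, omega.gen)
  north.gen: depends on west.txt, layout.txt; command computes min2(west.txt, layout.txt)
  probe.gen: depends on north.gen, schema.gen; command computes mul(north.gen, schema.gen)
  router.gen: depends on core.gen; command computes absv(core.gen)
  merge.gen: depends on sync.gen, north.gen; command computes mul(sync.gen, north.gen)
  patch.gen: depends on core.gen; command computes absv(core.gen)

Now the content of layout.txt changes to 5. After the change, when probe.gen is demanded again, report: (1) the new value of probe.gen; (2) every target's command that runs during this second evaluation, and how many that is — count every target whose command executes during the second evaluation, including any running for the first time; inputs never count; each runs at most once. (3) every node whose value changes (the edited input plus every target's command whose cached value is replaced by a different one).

First demand of the output computes:
  north.gen = min2(-8, -3) = -8
  sync.gen = add(-8, -8) = -16
  core.gen = min2(-8, -16) = -16
  omega.gen = mul(-16, -8) = 128
  router.gen = absv(-16) = 16
  schema.gen = max2(16, 128) = 128
  probe.gen = mul(-8, 128) = -1024

After the edit, cleaning proceeds:
  north.gen: a read changed (layout.txt -3->5) — executes, giving -8 — identical to its old value.
  sync.gen: dirty, but its reads are unchanged (north.gen unchanged, west.txt unchanged); cached -16 stands.
  core.gen: dirty, but its reads are unchanged (west.txt unchanged, sync.gen unchanged); cached -16 stands.
  omega.gen: dirty, but its reads are unchanged (sync.gen unchanged, north.gen unchanged); cached 128 stands.
  router.gen: dirty, but its reads are unchanged (core.gen unchanged); cached 16 stands.
  schema.gen: dirty, but its reads are unchanged (router.gen unchanged, omega.gen unchanged); cached 128 stands.
  probe.gen: dirty, but its reads are unchanged (north.gen unchanged, schema.gen unchanged); cached -1024 stands.

Note the absorption at north.gen: it re-runs yet its value is the same, leaving the output's value untouched.

Demanding probe.gen again yields -1024.
1 target commands run: north.gen.
The nodes whose values change: layout.txt.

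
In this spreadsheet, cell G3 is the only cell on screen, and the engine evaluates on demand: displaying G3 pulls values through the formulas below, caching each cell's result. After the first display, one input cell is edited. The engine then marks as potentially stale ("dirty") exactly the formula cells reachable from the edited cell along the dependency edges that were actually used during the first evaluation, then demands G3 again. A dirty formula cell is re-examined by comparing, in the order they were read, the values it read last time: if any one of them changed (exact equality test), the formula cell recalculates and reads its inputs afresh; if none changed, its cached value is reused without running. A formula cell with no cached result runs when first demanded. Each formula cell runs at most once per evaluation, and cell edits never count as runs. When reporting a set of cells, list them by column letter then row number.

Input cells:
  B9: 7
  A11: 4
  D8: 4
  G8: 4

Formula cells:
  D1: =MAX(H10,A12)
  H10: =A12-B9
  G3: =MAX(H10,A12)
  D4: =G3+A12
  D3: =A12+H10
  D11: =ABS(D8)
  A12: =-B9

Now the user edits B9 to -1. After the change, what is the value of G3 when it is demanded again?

G3 now evaluates to 2.

Initial pass — values computed on the first demand:
  A12 = -(7) = -7
  H10 = -7 - 7 = -14
  G3 = MAX(-14, -7) = -7

Second demand — change propagation:
  A12: re-runs because B9 7->-1; new result 1.
  H10: re-runs because A12 -7->1; B9 7->-1; new result 2.
  G3: re-runs because H10 -14->2; A12 -7->1; new result 2.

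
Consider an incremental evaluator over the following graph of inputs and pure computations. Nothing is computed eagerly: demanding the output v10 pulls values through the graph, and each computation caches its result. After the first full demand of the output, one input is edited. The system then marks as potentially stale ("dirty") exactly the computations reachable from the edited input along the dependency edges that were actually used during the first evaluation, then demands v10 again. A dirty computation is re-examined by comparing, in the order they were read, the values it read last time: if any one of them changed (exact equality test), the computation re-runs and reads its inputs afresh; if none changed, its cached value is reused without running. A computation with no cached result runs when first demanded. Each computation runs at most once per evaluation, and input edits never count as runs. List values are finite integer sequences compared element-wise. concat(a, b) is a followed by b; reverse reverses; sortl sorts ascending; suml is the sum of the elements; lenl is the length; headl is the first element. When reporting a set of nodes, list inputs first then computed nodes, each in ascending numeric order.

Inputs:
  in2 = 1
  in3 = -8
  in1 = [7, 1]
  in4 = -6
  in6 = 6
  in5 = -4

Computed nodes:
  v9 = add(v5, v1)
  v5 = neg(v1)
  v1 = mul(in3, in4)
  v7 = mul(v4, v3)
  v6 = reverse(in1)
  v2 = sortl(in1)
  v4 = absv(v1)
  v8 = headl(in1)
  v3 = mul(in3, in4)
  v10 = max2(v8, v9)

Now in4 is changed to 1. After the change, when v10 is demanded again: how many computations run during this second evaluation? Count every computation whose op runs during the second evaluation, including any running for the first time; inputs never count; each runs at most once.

Initial pass — values computed on the first demand:
  v1 = mul(-8, -6) = 48
  v5 = neg(48) = -48
  v8 = headl([7, 1]) = 7
  v9 = add(-48, 48) = 0
  v10 = max2(7, 0) = 7

Second demand — change propagation:
  v1: re-runs because in4 -6->1; new result -8.
  v5: re-runs because v1 48->-8; new result 8.
  v9: re-runs because v5 -48->8; v1 48->-8; new result 0 (unchanged).
  v10: re-examined; everything it read last time is the same (v8 unchanged, v9 unchanged) — cache 7 kept, no run.

The important point: v9 recomputes to an identical value, and the output ends up unchanged.

Run set: v1, v5, v9 (3 run).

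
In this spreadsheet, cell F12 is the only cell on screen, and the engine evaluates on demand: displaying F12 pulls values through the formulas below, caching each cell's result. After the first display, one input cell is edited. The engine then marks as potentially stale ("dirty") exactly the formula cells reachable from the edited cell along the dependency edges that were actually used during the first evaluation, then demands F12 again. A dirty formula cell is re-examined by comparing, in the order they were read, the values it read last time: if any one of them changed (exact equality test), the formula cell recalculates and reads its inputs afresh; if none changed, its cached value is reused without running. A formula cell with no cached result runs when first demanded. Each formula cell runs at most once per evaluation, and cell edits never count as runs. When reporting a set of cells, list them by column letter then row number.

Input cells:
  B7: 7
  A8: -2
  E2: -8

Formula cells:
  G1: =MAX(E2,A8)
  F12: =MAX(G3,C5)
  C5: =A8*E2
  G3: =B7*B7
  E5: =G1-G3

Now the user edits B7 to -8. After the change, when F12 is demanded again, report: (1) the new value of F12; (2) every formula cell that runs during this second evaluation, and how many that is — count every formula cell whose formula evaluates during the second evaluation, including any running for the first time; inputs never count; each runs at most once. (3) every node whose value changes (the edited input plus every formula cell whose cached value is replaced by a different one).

F12 now evaluates to 64.
Run set: F12, G3 (2 run).
Changed values: B7, F12, G3.

Initial pass — values computed on the first demand:
  C5 = -2 * -8 = 16
  G3 = 7 * 7 = 49
  F12 = MAX(49, 16) = 49

Second demand — change propagation:
  G3: re-runs because B7 7->-8; B7 7->-8; new result 64.
  F12: re-runs because G3 49->64; new result 64.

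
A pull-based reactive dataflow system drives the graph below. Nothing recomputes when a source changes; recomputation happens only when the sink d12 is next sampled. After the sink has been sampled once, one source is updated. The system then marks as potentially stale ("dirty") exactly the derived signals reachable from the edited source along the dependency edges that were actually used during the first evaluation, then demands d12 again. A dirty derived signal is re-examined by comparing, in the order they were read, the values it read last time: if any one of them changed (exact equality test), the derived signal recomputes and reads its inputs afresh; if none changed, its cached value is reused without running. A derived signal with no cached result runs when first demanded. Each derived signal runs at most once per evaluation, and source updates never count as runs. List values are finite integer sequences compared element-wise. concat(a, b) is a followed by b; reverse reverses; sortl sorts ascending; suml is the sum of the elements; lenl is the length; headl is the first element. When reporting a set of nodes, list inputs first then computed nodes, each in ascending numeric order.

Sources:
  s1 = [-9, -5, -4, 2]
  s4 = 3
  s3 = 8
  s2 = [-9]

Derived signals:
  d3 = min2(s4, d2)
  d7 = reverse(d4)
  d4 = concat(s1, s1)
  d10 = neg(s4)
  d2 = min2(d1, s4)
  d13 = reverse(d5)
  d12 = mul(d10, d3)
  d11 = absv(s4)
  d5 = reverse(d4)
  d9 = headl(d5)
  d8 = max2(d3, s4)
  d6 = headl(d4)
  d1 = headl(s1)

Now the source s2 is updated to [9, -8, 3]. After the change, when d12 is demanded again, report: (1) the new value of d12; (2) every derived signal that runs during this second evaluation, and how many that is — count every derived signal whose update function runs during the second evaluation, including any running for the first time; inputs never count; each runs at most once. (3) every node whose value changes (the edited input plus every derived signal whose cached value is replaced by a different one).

New value of d12: 27.
Derived signals that run: none — 0 in total.
Values that change: s2.
Key observation: s2 is never demanded by the output, so the edit triggers no recomputation at all.

First evaluation (everything demanded from the output):
  d1 = headl([-9, -5, -4, 2]) = -9
  d2 = min2(-9, 3) = -9
  d3 = min2(3, -9) = -9
  d10 = neg(3) = -3
  d12 = mul(-3, -9) = 27

Propagation after the edit:
  s2 feeds no computation that the output demands — nothing is marked dirty and nothing runs.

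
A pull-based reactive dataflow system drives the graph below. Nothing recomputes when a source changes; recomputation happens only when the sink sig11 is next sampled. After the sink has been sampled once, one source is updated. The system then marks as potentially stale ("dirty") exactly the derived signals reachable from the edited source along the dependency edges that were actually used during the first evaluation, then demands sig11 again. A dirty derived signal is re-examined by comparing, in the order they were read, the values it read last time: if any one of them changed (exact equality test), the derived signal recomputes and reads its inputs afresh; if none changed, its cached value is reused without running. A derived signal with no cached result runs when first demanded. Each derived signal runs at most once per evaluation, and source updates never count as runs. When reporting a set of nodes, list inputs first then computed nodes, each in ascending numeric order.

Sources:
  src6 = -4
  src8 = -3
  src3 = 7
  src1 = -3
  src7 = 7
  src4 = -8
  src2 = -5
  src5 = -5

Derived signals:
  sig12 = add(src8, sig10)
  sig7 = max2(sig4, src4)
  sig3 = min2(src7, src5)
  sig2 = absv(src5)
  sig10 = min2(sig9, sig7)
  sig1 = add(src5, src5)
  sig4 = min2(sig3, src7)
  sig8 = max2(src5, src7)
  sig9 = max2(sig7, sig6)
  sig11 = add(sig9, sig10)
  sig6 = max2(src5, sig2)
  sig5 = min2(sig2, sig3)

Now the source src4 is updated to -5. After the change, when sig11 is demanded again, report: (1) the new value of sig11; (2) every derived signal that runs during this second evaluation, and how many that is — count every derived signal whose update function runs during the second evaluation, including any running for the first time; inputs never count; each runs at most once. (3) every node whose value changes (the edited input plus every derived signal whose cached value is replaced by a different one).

First evaluation (everything demanded from the output):
  sig2 = absv(-5) = 5
  sig3 = min2(7, -5) = -5
  sig4 = min2(-5, 7) = -5
  sig6 = max2(-5, 5) = 5
  sig7 = max2(-5, -8) = -5
  sig9 = max2(-5, 5) = 5
  sig10 = min2(5, -5) = -5
  sig11 = add(5, -5) = 0

Propagation after the edit:
  sig7: runs — src4 -8->-5; result -5 (same value as before).
  sig9: checked — values it read are unchanged (sig7 unchanged, sig6 unchanged); reused cached 5 without running.
  sig10: checked — values it read are unchanged (sig9 unchanged, sig7 unchanged); reused cached -5 without running.
  sig11: checked — values it read are unchanged (sig9 unchanged, sig10 unchanged); reused cached 0 without running.

Key observation: the change is absorbed at sig7 — it re-runs but produces the same value, and the output's value is unchanged.

New value of sig11: 0.
Derived signals that run: sig7 — 1 in total.
Values that change: src4.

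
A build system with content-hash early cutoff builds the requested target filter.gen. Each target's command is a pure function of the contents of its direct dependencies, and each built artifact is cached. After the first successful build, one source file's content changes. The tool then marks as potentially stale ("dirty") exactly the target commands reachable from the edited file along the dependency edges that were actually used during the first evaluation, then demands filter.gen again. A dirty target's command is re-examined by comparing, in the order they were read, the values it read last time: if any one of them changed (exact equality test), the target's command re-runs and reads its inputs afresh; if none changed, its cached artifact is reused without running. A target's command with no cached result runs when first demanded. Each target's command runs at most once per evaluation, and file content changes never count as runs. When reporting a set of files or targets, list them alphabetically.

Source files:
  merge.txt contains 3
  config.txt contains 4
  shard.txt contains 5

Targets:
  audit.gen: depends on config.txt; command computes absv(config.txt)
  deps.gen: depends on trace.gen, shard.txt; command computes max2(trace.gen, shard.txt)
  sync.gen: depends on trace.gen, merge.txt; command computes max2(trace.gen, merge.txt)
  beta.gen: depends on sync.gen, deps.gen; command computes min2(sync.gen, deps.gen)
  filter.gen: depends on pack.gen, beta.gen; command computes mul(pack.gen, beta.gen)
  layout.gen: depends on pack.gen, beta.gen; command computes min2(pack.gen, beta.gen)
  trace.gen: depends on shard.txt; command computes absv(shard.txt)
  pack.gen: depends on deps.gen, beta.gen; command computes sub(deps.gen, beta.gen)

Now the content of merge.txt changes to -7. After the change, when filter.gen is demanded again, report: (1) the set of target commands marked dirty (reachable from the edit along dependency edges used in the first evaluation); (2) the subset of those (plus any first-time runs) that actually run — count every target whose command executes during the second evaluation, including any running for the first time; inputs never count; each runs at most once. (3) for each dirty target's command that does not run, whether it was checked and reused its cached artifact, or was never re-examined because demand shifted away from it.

First evaluation (everything demanded from the output):
  trace.gen = absv(5) = 5
  deps.gen = max2(5, 5) = 5
  sync.gen = max2(5, 3) = 5
  beta.gen = min2(5, 5) = 5
  pack.gen = sub(5, 5) = 0
  filter.gen = mul(0, 5) = 0

Propagation after the edit:
  sync.gen: runs — merge.txt 3->-7; result 5 (same value as before).
  beta.gen: checked — values it read are unchanged (sync.gen unchanged, deps.gen unchanged); reused cached 5 without running.
  pack.gen: checked — values it read are unchanged (deps.gen unchanged, beta.gen unchanged); reused cached 0 without running.
  filter.gen: checked — values it read are unchanged (pack.gen unchanged, beta.gen unchanged); reused cached 0 without running.

Key observation: the change is absorbed at sync.gen — it re-runs but produces the same value, and the output's value is unchanged.

Marked dirty: beta.gen, filter.gen, pack.gen, sync.gen.
Target commands that run: sync.gen — 1 in total.
Checked but reused from cache: beta.gen, filter.gen, pack.gen.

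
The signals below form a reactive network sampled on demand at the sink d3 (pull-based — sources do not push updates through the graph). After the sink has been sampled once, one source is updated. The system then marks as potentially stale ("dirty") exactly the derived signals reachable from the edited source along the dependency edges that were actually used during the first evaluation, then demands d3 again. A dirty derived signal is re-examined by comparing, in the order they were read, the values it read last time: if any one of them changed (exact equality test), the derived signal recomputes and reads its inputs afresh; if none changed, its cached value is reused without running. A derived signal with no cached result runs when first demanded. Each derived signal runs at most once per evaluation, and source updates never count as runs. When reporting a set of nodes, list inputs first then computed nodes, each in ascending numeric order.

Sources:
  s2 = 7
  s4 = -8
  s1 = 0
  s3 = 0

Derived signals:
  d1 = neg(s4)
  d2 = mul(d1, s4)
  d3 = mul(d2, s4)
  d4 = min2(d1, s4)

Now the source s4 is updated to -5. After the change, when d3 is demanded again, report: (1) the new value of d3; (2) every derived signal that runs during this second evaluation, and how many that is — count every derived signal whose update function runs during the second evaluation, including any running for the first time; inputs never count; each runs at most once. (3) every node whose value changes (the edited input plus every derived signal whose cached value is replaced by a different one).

Initial pass — values computed on the first demand:
  d1 = neg(-8) = 8
  d2 = mul(8, -8) = -64
  d3 = mul(-64, -8) = 512

Second demand — change propagation:
  d1: re-runs because s4 -8->-5; new result 5.
  d2: re-runs because d1 8->5; s4 -8->-5; new result -25.
  d3: re-runs because d2 -64->-25; s4 -8->-5; new result 125.

d3 now evaluates to 125.
Run set: d1, d2, d3 (3 run).
Changed values: s4, d1, d2, d3.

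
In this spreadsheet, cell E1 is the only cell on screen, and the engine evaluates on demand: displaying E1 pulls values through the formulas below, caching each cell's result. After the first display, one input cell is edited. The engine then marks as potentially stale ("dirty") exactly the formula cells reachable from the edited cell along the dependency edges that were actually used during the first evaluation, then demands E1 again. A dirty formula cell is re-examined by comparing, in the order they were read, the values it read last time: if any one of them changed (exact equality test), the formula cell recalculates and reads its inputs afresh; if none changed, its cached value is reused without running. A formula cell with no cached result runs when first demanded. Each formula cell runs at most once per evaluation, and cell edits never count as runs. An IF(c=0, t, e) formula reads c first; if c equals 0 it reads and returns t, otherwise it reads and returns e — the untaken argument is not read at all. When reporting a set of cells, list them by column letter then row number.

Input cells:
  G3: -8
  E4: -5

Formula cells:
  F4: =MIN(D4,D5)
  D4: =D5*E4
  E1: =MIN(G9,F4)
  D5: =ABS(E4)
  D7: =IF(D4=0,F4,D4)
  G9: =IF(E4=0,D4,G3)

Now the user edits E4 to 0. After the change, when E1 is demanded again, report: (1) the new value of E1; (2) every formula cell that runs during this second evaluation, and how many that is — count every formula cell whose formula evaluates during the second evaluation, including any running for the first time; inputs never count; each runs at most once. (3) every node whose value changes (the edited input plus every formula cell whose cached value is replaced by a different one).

E1 now evaluates to 0.
Run set: D4, D5, E1, F4, G9 (5 run).
Changed values: D4, D5, E1, E4, F4, G9.

Initial pass — values computed on the first demand:
  D5 = ABS(-5) = 5
  D4 = 5 * -5 = -25
  F4 = MIN(-25, 5) = -25
  G9 = IF(E4=0: E4=-5 -> else branch G3) = -8
  E1 = MIN(-8, -25) = -25

Second demand — change propagation:
  D5: re-runs because E4 -5->0; new result 0.
  D4: re-runs because D5 5->0; E4 -5->0; new result 0.
  F4: re-runs because D4 -25->0; D5 5->0; new result 0.
  G9: re-runs because E4 -5->0; new result 0.
  E1: re-runs because G9 -8->0; F4 -25->0; new result 0.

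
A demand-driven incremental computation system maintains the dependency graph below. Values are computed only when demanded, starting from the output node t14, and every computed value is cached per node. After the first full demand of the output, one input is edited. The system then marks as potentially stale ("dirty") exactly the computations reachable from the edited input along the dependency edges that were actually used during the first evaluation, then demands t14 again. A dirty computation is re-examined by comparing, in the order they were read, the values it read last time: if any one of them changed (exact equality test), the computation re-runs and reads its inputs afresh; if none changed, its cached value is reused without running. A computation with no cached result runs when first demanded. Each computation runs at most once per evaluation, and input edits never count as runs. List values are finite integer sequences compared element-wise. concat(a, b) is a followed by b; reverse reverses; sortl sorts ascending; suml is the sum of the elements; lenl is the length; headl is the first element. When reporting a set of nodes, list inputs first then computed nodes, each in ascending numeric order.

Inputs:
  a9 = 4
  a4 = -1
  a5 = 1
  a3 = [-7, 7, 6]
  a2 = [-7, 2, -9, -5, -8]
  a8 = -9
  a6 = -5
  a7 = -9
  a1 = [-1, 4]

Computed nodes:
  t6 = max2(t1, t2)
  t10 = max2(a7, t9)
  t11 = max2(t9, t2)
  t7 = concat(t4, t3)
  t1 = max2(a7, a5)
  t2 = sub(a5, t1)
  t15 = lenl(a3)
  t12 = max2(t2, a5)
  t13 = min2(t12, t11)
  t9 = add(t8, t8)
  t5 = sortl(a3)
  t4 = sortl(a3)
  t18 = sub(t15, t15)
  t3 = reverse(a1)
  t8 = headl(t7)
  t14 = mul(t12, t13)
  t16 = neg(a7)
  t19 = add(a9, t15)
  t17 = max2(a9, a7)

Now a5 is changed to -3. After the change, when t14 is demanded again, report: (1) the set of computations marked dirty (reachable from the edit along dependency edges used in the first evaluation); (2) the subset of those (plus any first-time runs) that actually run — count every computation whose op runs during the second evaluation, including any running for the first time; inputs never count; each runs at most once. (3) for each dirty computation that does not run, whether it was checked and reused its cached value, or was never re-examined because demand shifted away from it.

First evaluation (everything demanded from the output):
  t1 = max2(-9, 1) = 1
  t2 = sub(1, 1) = 0
  t3 = reverse([-1, 4]) = [4, -1]
  t4 = sortl([-7, 7, 6]) = [-7, 6, 7]
  t7 = concat([-7, 6, 7], [4, -1]) = [-7, 6, 7, 4, -1]
  t8 = headl([-7, 6, 7, 4, -1]) = -7
  t9 = add(-7, -7) = -14
  t11 = max2(-14, 0) = 0
  t12 = max2(0, 1) = 1
  t13 = min2(1, 0) = 0
  t14 = mul(1, 0) = 0

Propagation after the edit:
  t1: runs — a5 1->-3; result -3.
  t2: runs — a5 1->-3; t1 1->-3; result 0 (same value as before).
  t11: checked — values it read are unchanged (t9 unchanged, t2 unchanged); reused cached 0 without running.
  t12: runs — a5 1->-3; result 0.
  t13: runs — t12 1->0; result 0 (same value as before).
  t14: runs — t12 1->0; result 0 (same value as before).

Key observation: the cutoff stops propagation at t11 — its inputs' values are unchanged, so it reuses its cache.

Marked dirty: t1, t2, t11, t12, t13, t14.
Computations that run: t1, t2, t12, t13, t14 — 5 in total.
Checked but reused from cache: t11.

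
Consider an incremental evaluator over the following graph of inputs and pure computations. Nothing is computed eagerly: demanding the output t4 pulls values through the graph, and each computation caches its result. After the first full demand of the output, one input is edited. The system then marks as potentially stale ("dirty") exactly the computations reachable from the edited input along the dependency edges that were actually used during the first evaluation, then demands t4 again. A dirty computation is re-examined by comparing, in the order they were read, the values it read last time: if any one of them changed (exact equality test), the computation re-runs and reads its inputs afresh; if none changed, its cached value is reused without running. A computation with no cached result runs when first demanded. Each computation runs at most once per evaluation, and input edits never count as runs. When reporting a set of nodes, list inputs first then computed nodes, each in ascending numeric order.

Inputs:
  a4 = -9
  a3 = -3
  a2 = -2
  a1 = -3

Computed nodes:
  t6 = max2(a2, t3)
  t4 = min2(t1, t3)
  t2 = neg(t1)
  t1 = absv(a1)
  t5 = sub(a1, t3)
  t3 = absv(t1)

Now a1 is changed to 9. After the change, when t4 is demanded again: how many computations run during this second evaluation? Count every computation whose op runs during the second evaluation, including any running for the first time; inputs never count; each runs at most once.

Initial pass — values computed on the first demand:
  t1 = absv(-3) = 3
  t3 = absv(3) = 3
  t4 = min2(3, 3) = 3

Second demand — change propagation:
  t1: re-runs because a1 -3->9; new result 9.
  t3: re-runs because t1 3->9; new result 9.
  t4: re-runs because t1 3->9; t3 3->9; new result 9.

Run set: t1, t3, t4 (3 run).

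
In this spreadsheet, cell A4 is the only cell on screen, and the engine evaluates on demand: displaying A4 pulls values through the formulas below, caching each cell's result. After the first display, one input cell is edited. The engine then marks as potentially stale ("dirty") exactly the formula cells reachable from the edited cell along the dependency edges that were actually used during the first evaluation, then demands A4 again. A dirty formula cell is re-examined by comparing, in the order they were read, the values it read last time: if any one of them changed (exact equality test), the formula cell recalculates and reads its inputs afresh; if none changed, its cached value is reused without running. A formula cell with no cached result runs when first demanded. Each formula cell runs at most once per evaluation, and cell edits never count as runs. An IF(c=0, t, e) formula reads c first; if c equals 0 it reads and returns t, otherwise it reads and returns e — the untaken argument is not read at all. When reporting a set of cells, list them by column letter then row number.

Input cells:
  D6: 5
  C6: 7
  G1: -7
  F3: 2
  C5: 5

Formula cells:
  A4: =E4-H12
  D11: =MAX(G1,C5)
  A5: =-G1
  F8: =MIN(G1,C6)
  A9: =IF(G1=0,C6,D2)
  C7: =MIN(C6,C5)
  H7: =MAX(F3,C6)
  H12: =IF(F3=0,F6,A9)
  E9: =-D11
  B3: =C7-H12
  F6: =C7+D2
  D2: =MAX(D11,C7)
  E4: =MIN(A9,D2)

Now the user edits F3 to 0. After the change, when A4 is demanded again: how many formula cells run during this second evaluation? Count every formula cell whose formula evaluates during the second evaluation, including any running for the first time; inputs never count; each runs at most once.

Run set: A4, F6, H12 (3 run).
The important point: the flipped condition pulls in fresh nodes; F6 runs for the first time.

Initial pass — values computed on the first demand:
  C7 = MIN(7, 5) = 5
  D11 = MAX(-7, 5) = 5
  D2 = MAX(5, 5) = 5
  A9 = IF(G1=0: G1=-7 -> else branch D2) = 5
  E4 = MIN(5, 5) = 5
  H12 = IF(F3=0: F3=2 -> else branch A9) = 5
  A4 = 5 - 5 = 0

Second demand — change propagation:
  F6: newly demanded (no cache) — executes and yields 10.
  H12: re-runs because F3 2->0; new result 10.
  A4: re-runs because H12 5->10; new result -5.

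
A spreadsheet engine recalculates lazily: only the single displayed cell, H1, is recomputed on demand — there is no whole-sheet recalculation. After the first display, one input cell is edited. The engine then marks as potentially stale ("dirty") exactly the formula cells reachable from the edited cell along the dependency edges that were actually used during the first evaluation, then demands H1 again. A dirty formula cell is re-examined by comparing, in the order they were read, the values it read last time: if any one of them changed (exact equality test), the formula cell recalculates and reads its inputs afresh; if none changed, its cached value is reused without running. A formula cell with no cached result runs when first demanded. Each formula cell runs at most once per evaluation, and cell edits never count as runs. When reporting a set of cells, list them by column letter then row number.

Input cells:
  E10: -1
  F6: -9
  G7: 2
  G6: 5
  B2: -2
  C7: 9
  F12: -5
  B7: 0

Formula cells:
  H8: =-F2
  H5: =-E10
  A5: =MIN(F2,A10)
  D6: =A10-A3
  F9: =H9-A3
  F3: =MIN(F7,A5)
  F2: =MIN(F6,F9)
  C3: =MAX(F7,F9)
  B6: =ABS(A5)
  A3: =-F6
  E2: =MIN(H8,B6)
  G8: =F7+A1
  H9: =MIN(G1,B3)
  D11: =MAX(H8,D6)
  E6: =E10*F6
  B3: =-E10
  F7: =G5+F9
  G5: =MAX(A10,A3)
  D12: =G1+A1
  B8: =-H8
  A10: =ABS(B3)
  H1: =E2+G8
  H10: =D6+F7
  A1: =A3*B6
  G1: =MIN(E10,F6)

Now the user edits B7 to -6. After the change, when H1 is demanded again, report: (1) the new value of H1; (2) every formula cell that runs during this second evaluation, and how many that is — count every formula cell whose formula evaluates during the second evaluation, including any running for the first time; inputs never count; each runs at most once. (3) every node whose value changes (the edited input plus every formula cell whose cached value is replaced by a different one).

First evaluation (everything demanded from the output):
  A3 = -(-9) = 9
  B3 = -(-1) = 1
  A10 = ABS(1) = 1
  G1 = MIN(-1, -9) = -9
  G5 = MAX(1, 9) = 9
  H9 = MIN(-9, 1) = -9
  F9 = -9 - 9 = -18
  F2 = MIN(-9, -18) = -18
  A5 = MIN(-18, 1) = -18
  B6 = ABS(-18) = 18
  A1 = 9 * 18 = 162
  F7 = 9 + -18 = -9
  G8 = -9 + 162 = 153
  H8 = -(-18) = 18
  E2 = MIN(18, 18) = 18
  H1 = 18 + 153 = 171

Propagation after the edit:
  B7 feeds no computation that the output demands — nothing is marked dirty and nothing runs.

Key observation: B7 is never demanded by the output, so the edit triggers no recomputation at all.

New value of H1: 171.
Formula cells that run: none — 0 in total.
Values that change: B7.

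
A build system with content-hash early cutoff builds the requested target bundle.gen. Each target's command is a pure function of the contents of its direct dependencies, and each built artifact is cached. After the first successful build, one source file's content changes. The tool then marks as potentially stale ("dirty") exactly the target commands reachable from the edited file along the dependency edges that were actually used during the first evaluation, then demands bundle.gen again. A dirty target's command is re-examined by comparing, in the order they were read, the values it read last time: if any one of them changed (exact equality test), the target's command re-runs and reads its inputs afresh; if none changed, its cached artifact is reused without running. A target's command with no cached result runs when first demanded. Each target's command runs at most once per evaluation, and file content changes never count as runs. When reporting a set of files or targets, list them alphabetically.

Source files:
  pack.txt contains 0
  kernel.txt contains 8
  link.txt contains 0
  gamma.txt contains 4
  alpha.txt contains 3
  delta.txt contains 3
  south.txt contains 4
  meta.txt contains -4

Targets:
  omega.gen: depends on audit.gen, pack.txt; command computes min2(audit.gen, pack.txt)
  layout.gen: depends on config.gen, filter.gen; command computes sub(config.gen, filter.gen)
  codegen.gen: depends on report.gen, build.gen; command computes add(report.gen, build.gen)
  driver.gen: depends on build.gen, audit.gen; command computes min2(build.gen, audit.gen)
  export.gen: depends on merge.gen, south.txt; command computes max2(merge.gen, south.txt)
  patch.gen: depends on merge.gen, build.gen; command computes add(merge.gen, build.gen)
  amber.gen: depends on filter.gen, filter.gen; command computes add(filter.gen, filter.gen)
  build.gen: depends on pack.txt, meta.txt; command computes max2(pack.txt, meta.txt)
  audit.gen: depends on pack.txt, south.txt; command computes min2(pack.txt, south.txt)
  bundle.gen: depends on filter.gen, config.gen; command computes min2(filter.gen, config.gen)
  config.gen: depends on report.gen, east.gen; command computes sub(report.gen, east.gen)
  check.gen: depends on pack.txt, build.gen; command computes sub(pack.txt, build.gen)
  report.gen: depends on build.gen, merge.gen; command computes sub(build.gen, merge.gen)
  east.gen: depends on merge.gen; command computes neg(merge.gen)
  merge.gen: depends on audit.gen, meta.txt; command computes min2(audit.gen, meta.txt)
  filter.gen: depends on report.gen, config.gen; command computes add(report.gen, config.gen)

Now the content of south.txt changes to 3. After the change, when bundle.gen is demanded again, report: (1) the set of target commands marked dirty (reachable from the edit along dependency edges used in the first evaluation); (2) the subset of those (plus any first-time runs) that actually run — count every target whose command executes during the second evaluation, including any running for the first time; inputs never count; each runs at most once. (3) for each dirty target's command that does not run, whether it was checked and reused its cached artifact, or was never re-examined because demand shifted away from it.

First evaluation (everything demanded from the output):
  audit.gen = min2(0, 4) = 0
  build.gen = max2(0, -4) = 0
  merge.gen = min2(0, -4) = -4
  east.gen = neg(-4) = 4
  report.gen = sub(0, -4) = 4
  config.gen = sub(4, 4) = 0
  filter.gen = add(4, 0) = 4
  bundle.gen = min2(4, 0) = 0

Propagation after the edit:
  audit.gen: runs — south.txt 4->3; result 0 (same value as before).
  merge.gen: checked — values it read are unchanged (audit.gen unchanged, meta.txt unchanged); reused cached -4 without running.
  east.gen: checked — values it read are unchanged (merge.gen unchanged); reused cached 4 without running.
  report.gen: checked — values it read are unchanged (build.gen unchanged, merge.gen unchanged); reused cached 4 without running.
  config.gen: checked — values it read are unchanged (report.gen unchanged, east.gen unchanged); reused cached 0 without running.
  filter.gen: checked — values it read are unchanged (report.gen unchanged, config.gen unchanged); reused cached 4 without running.
  bundle.gen: checked — values it read are unchanged (filter.gen unchanged, config.gen unchanged); reused cached 0 without running.

Key observation: the change is absorbed at audit.gen — it re-runs but produces the same value, and the output's value is unchanged.

Marked dirty: audit.gen, bundle.gen, config.gen, east.gen, filter.gen, merge.gen, report.gen.
Target commands that run: audit.gen — 1 in total.
Checked but reused from cache: bundle.gen, config.gen, east.gen, filter.gen, merge.gen, report.gen.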